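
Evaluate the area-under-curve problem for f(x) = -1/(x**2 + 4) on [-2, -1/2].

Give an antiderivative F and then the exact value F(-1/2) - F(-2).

An antiderivative F(x) passes only if d/dx[F] lands on f(x) exactly.
F(x) = -atan(x/2)/2 is an antiderivative of f.
Check: d/dx[-atan(x/2)/2] = -1/(x**2 + 4) = f(x).
F(-1/2) = atan(1/4)/2; F(-2) = pi/8.
Integral = F(-1/2) - F(-2) = -pi/8 + atan(1/4)/2.

Antiderivative: F(x) = -atan(x/2)/2; value = -pi/8 + atan(1/4)/2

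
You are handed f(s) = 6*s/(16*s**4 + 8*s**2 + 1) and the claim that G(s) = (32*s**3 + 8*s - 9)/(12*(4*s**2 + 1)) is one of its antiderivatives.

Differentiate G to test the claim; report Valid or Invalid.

d/ds[G] = (32*s**4 + 16*s**2 + 18*s + 2)/(48*s**4 + 24*s**2 + 3)
d/ds[G] - f(s) = 2/3 != 0.

Invalid: d/ds[G] - f = 2/3, which is not 0.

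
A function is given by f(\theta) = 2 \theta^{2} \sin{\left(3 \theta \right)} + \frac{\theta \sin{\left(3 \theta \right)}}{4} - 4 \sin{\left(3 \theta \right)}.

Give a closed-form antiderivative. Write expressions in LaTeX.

An antiderivative is F(\theta) = - \frac{2 \theta^{2} \cos{\left(3 \theta \right)}}{3} + \frac{4 \theta \sin{\left(3 \theta \right)}}{9} - \frac{\theta \cos{\left(3 \theta \right)}}{12} + \frac{\sin{\left(3 \theta \right)}}{36} + \frac{40 \cos{\left(3 \theta \right)}}{27}.

The integrand splits into summands that can be handled one at a time.
Check: d/d\theta[- \frac{2 \theta^{2} \cos{\left(3 \theta \right)}}{3} + \frac{4 \theta \sin{\left(3 \theta \right)}}{9} - \frac{\theta \cos{\left(3 \theta \right)}}{12} + \frac{\sin{\left(3 \theta \right)}}{36} + \frac{40 \cos{\left(3 \theta \right)}}{27}] = 2 \theta^{2} \sin{\left(3 \theta \right)} + \frac{\theta \sin{\left(3 \theta \right)}}{4} - 4 \sin{\left(3 \theta \right)} = f(\theta).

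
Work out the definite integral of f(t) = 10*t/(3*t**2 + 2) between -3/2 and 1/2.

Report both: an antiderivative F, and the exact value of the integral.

Antiderivative: F(t) = 5*log(3*t**2 + 2)/3; value = -5*log(35/4)/3 + 5*log(11/4)/3

f matches the chain-rule pattern g'(h)*h' with inner function h(t) = 3*t**2 + 2; substituting u = h(t) collapses the integral.
F(t) = 5*log(3*t**2 + 2)/3 is an antiderivative of f.
Check: d/dt[5*log(3*t**2 + 2)/3] = 10*t/(3*t**2 + 2) = f(t).
F(1/2) = 5*log(11/4)/3; F(-3/2) = 5*log(35/4)/3.
Integral = F(1/2) - F(-3/2) = -5*log(35/4)/3 + 5*log(11/4)/3.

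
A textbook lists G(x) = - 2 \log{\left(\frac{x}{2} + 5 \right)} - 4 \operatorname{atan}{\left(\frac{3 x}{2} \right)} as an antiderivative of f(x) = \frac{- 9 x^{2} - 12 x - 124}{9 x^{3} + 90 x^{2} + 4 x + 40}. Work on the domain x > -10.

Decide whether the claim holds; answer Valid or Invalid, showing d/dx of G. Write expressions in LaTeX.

d/dx[G] = \frac{- 18 x^{2} - 24 x - 248}{9 x^{3} + 90 x^{2} + 4 x + 40}
d/dx[G] - f(x) = \frac{- 9 x^{2} - 12 x - 124}{9 x^{3} + 90 x^{2} + 4 x + 40} != 0.

Invalid: d/dx[G] - f = \frac{- 9 x^{2} - 12 x - 124}{9 x^{3} + 90 x^{2} + 4 x + 40}, which is not 0.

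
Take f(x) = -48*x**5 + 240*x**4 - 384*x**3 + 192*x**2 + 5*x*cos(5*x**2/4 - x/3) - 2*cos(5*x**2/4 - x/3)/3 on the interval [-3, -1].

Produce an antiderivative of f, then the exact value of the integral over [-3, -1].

Integrate term by term and add the pieces.
F(x) = -8*x**6 + 48*x**5 - 96*x**4 + 64*x**3 + 2*sin(5*x**2/4 - x/3) is an antiderivative of f.
Check: d/dx[-8*x**6 + 48*x**5 - 96*x**4 + 64*x**3 + 2*sin(5*x**2/4 - x/3)] = -48*x**5 + 240*x**4 - 384*x**3 + 192*x**2 + 5*x*cos(5*x**2/4 - x/3) - 2*cos(5*x**2/4 - x/3)/3 = f(x).
F(-1) = -216 + 2*sin(19/12); F(-3) = -27000 + 2*sin(49/4).
Integral = F(-1) - F(-3) = -2*sin(49/4) + 2*sin(19/12) + 26784.

Antiderivative: F(x) = -8*x**6 + 48*x**5 - 96*x**4 + 64*x**3 + 2*sin(5*x**2/4 - x/3); value = -2*sin(49/4) + 2*sin(19/12) + 26784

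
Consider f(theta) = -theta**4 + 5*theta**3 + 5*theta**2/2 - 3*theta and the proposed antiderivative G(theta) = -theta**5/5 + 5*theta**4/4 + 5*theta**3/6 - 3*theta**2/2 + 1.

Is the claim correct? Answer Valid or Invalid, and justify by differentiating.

d/dtheta[G] = -theta**4 + 5*theta**3 + 5*theta**2/2 - 3*theta
This equals f(theta) exactly, so the claim holds.

Valid: G'(theta) = f(theta).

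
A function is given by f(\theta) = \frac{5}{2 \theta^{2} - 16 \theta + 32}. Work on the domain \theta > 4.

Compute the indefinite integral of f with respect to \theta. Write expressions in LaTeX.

Check any antiderivative F(\theta) by computing F'(\theta) and comparing it with f(\theta).
Check: d/d\theta[- \frac{5}{2 \left(\theta - 4\right)}] = \frac{5}{2 \theta^{2} - 16 \theta + 32} = f(\theta).

F(\theta) = - \frac{5}{2 \left(\theta - 4\right)} + C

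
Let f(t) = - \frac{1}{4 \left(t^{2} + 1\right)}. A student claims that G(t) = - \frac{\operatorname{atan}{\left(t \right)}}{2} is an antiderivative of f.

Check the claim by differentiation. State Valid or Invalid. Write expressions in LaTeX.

Invalid: d/dt[G] - f = - \frac{1}{4 t^{2} + 4}, which is not 0.

d/dt[G] = - \frac{1}{2 t^{2} + 2}
d/dt[G] - f(t) = - \frac{1}{4 t^{2} + 4} != 0.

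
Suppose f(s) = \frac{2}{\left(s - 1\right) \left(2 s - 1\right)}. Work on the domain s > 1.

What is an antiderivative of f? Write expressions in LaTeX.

Factor the denominator (\left(s - 1\right) \left(2 s - 1\right)) and decompose: f = - \frac{4}{2 s - 1} + \frac{2}{s - 1}; each piece integrates to a log, atan, or power term.
Check: d/ds[2 \log{\left(s - 1 \right)} - 2 \log{\left(s - \frac{1}{2} \right)}] = \frac{2}{2 s^{2} - 3 s + 1}, which equals f(s).

An antiderivative is F(s) = 2 \log{\left(s - 1 \right)} - 2 \log{\left(s - \frac{1}{2} \right)}.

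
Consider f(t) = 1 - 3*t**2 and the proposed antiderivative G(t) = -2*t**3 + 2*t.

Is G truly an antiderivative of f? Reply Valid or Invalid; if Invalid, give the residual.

Invalid: d/dt[G] - f = 1 - 3*t**2, which is not 0.

d/dt[G] = 2 - 6*t**2
d/dt[G] - f(t) = 1 - 3*t**2 != 0.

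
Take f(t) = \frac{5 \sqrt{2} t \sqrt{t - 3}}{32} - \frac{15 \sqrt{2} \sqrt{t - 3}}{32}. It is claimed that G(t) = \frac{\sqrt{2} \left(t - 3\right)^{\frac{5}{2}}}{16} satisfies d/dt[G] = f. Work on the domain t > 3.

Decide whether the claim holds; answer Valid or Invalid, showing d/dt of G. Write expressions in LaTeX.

Valid. The derivative of G reproduces f.

d/dt[G] = \frac{5 \sqrt{2} t \sqrt{t - 3}}{32} - \frac{15 \sqrt{2} \sqrt{t - 3}}{32}
This equals f(t) exactly, so the claim holds.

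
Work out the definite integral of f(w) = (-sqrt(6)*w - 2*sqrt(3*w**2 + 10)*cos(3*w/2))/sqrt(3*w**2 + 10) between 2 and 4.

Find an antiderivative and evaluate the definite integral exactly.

Whatever form F(w) takes, F'(w) = f(w) is non-negotiable.
F(w) = -(sqrt(6)*sqrt(3*w**2 + 10) + 4*sin(3*w/2))/3 is an antiderivative of f.
Check: d/dw[-(sqrt(6)*sqrt(3*w**2 + 10) + 4*sin(3*w/2))/3] = (-sqrt(6)*w - 2*sqrt(3*w**2 + 10)*cos(3*w/2))/sqrt(3*w**2 + 10) = f(w).
F(4) = -2*sqrt(87)/3 - 4*sin(6)/3; F(2) = -2*sqrt(33)/3 - 4*sin(3)/3.
Integral = F(4) - F(2) = -2*sqrt(87)/3 + 4*sin(3)/3 - 4*sin(6)/3 + 2*sqrt(33)/3.

Antiderivative: F(w) = -(sqrt(6)*sqrt(3*w**2 + 10) + 4*sin(3*w/2))/3; value = -2*sqrt(87)/3 + 4*sin(3)/3 - 4*sin(6)/3 + 2*sqrt(33)/3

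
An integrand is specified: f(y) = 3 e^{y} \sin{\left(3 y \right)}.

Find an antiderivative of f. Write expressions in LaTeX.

Whatever form F(y) takes, F'(y) = f(y) is non-negotiable.
Check: d/dy[\frac{3 e^{y} \sin{\left(3 y \right)}}{10} - \frac{9 e^{y} \cos{\left(3 y \right)}}{10}] = 3 e^{y} \sin{\left(3 y \right)} = f(y).

An antiderivative is F(y) = \frac{3 e^{y} \sin{\left(3 y \right)}}{10} - \frac{9 e^{y} \cos{\left(3 y \right)}}{10}.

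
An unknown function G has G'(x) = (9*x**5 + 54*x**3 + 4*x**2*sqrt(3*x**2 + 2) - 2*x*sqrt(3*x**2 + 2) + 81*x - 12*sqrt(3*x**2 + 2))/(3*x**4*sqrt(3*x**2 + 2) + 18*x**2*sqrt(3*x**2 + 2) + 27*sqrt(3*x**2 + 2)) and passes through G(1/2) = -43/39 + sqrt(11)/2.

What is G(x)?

G(x) = (1/3 - 4*x/3)/(x**2 + 3) + sqrt(3*x**2 + 2) - 1

Differentiate the proposed G(x) back; it has to land on the given G'(x).
A general antiderivative is (1/3 - 4*x/3)/(x**2 + 3) + sqrt(3*x**2 + 2) + C.
The condition gives C = -43/39 + sqrt(11)/2 - (-4/39 + sqrt(11)/2) = -1.
So G(x) = (1/3 - 4*x/3)/(x**2 + 3) + sqrt(3*x**2 + 2) - 1.
Check: d/dx[(1/3 - 4*x/3)/(x**2 + 3) + sqrt(3*x**2 + 2) - 1] = (9*x**5 + 54*x**3 + 4*x**2*sqrt(3*x**2 + 2) - 2*x*sqrt(3*x**2 + 2) + 81*x - 12*sqrt(3*x**2 + 2))/(3*x**4*sqrt(3*x**2 + 2) + 18*x**2*sqrt(3*x**2 + 2) + 27*sqrt(3*x**2 + 2)) = G'(x).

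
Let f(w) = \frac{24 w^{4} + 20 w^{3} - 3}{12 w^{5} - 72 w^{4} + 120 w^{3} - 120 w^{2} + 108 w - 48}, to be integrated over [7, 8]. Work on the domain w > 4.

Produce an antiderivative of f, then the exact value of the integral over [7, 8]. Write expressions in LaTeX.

Antiderivative: F(w) = - \frac{- 14842 w \log{\left(w - 4 \right)} + 6562 w \log{\left(w - 1 \right)} + 468 w \log{\left(w^{2} + 1 \right)} + 531 w \operatorname{atan}{\left(w \right)} + 14842 \log{\left(w - 4 \right)} - 6562 \log{\left(w - 1 \right)} - 468 \log{\left(w^{2} + 1 \right)} - 531 \operatorname{atan}{\left(w \right)} - 2091}{3672 \left(w - 1\right)}; value = - \frac{7421 \log{\left(3 \right)}}{1836} - \frac{193 \log{\left(7 \right)}}{108} - \frac{13 \log{\left(65 \right)}}{102} - \frac{59 \operatorname{atan}{\left(8 \right)}}{408} - \frac{41}{3024} + \frac{59 \operatorname{atan}{\left(7 \right)}}{408} + \frac{13 \log{\left(50 \right)}}{102} + \frac{193 \log{\left(6 \right)}}{108} + \frac{7421 \log{\left(4 \right)}}{1836}

Factor the denominator (12 \left(w - 4\right) \left(w - 1\right)^{2} \left(w^{2} + 1\right)) and decompose: f = - \frac{104 w + 59}{408 \left(w^{2} + 1\right)} - \frac{193}{108 \left(w - 1\right)} - \frac{41}{72 \left(w - 1\right)^{2}} + \frac{7421}{1836 \left(w - 4\right)}; each piece integrates to a log, atan, or power term.
F(w) = - \frac{- 14842 w \log{\left(w - 4 \right)} + 6562 w \log{\left(w - 1 \right)} + 468 w \log{\left(w^{2} + 1 \right)} + 531 w \operatorname{atan}{\left(w \right)} + 14842 \log{\left(w - 4 \right)} - 6562 \log{\left(w - 1 \right)} - 468 \log{\left(w^{2} + 1 \right)} - 531 \operatorname{atan}{\left(w \right)} - 2091}{3672 \left(w - 1\right)} is an antiderivative of f.
Check: d/dw[- \frac{- 14842 w \log{\left(w - 4 \right)} + 6562 w \log{\left(w - 1 \right)} + 468 w \log{\left(w^{2} + 1 \right)} + 531 w \operatorname{atan}{\left(w \right)} + 14842 \log{\left(w - 4 \right)} - 6562 \log{\left(w - 1 \right)} - 468 \log{\left(w^{2} + 1 \right)} - 531 \operatorname{atan}{\left(w \right)} - 2091}{3672 \left(w - 1\right)}] = \frac{24 w^{4} + 20 w^{3} - 3}{12 w^{5} - 72 w^{4} + 120 w^{3} - 120 w^{2} + 108 w - 48} = f(w).
F(8) = - \frac{193 \log{\left(7 \right)}}{108} - \frac{13 \log{\left(65 \right)}}{102} - \frac{59 \operatorname{atan}{\left(8 \right)}}{408} + \frac{41}{504} + \frac{7421 \log{\left(4 \right)}}{1836}; F(7) = - \frac{193 \log{\left(6 \right)}}{108} - \frac{13 \log{\left(50 \right)}}{102} - \frac{59 \operatorname{atan}{\left(7 \right)}}{408} + \frac{41}{432} + \frac{7421 \log{\left(3 \right)}}{1836}.
Integral = F(8) - F(7) = - \frac{7421 \log{\left(3 \right)}}{1836} - \frac{193 \log{\left(7 \right)}}{108} - \frac{13 \log{\left(65 \right)}}{102} - \frac{59 \operatorname{atan}{\left(8 \right)}}{408} - \frac{41}{3024} + \frac{59 \operatorname{atan}{\left(7 \right)}}{408} + \frac{13 \log{\left(50 \right)}}{102} + \frac{193 \log{\left(6 \right)}}{108} + \frac{7421 \log{\left(4 \right)}}{1836}.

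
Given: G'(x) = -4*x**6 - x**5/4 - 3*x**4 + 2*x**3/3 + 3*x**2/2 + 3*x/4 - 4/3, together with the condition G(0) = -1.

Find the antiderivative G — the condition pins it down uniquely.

G(x) = (-480*x**7 - 35*x**6 - 504*x**5 + 140*x**4 + 420*x**3 + 315*x**2 - 1120*x - 840)/840

Integrate term by term and add the pieces.
A general antiderivative is -4*x**7/7 - x**6/24 - 3*x**5/5 + x**4/6 + x**3/2 + 3*x**2/8 - 4*x/3 + C.
The condition gives C = -1 - (0) = -1.
So G(x) = (-480*x**7 - 35*x**6 - 504*x**5 + 140*x**4 + 420*x**3 + 315*x**2 - 1120*x - 840)/840.
Check: d/dx[(-480*x**7 - 35*x**6 - 504*x**5 + 140*x**4 + 420*x**3 + 315*x**2 - 1120*x - 840)/840] = -4*x**6 - x**5/4 - 3*x**4 + 2*x**3/3 + 3*x**2/2 + 3*x/4 - 4/3 = G'(x).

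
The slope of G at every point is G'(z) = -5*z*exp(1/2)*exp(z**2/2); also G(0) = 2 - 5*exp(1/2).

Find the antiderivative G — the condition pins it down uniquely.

G(z) = -5*exp(1/2)*exp(z**2/2) + 2

G'(z) matches the chain-rule pattern g'(h)*h' with inner function h(z) = z**2/2 + 1/2; substituting u = h(z) collapses the integral.
A general antiderivative is -5*exp(z**2/2 + 1/2) + C.
The condition gives C = 2 - 5*exp(1/2) - (-5*exp(1/2)) = 2.
So G(z) = -5*exp(1/2)*exp(z**2/2) + 2.
Check: d/dz[-5*exp(1/2)*exp(z**2/2) + 2] = -5*z*exp(1/2)*exp(z**2/2) = G'(z).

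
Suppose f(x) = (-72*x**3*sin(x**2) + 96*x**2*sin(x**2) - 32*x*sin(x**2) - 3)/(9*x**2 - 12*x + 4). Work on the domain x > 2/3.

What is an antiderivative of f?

An antiderivative is F(x) = (12*x*cos(x**2) - 8*cos(x**2) + 1)/(3*x - 2).

Differentiate the proposed F(x) back; it has to land on f(x) exactly.
Check: d/dx[(12*x*cos(x**2) - 8*cos(x**2) + 1)/(3*x - 2)] = (-72*x**3*sin(x**2) + 96*x**2*sin(x**2) - 32*x*sin(x**2) - 3)/(9*x**2 - 12*x + 4) = f(x).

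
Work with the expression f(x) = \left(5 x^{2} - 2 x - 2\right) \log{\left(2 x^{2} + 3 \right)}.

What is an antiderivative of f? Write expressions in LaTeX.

Check any antiderivative F(x) by computing F'(x) and comparing it with f(x).
Check: d/dx[\frac{- 20 x^{3} + 18 x^{2} + 6 x \left(5 x^{2} - 3 x - 6\right) \log{\left(2 x^{2} + 3 \right)} + 162 x - 27 \log{\left(x^{2} + \frac{3}{2} \right)} - 81 \sqrt{6} \operatorname{atan}{\left(\frac{\sqrt{6} x}{3} \right)}}{18}] = 5 x^{2} \log{\left(2 x^{2} + 3 \right)} - 2 x \log{\left(2 x^{2} + 3 \right)} - 2 \log{\left(2 x^{2} + 3 \right)}, which equals f(x).

An antiderivative is F(x) = \frac{- 20 x^{3} + 18 x^{2} + 6 x \left(5 x^{2} - 3 x - 6\right) \log{\left(2 x^{2} + 3 \right)} + 162 x - 27 \log{\left(x^{2} + \frac{3}{2} \right)} - 81 \sqrt{6} \operatorname{atan}{\left(\frac{\sqrt{6} x}{3} \right)}}{18}.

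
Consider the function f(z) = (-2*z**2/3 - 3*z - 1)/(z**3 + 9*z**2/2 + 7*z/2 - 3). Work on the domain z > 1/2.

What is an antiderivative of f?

Factor the denominator (3*(z + 2)*(z + 3)*(2*z - 1)) and decompose: f = -64/(105*(2*z - 1)) + 4/(7*(z + 3)) - 14/(15*(z + 2)); each piece integrates to a log, atan, or power term.
Check: d/dz[2*(-16*log(z - 1/2) - 49*log(z + 2) + 30*log(z + 3))/105] = (-4*z**2 - 18*z - 6)/(6*z**3 + 27*z**2 + 21*z - 18), which equals f(z).

An antiderivative is F(z) = 2*(-16*log(z - 1/2) - 49*log(z + 2) + 30*log(z + 3))/105.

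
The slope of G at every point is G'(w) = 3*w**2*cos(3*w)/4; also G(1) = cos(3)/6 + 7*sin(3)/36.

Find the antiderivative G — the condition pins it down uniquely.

G(w) = w**2*sin(3*w)/4 + w*cos(3*w)/6 - sin(3*w)/18

Whatever form G(w) takes, its d/dw must return the stated G'(w).
A general antiderivative is w**2*sin(3*w)/4 + w*cos(3*w)/6 - sin(3*w)/18 + C.
The condition gives C = cos(3)/6 + 7*sin(3)/36 - (cos(3)/6 + 7*sin(3)/36) = 0.
So G(w) = w**2*sin(3*w)/4 + w*cos(3*w)/6 - sin(3*w)/18.
Check: d/dw[w**2*sin(3*w)/4 + w*cos(3*w)/6 - sin(3*w)/18] = 3*w**2*cos(3*w)/4 = G'(w).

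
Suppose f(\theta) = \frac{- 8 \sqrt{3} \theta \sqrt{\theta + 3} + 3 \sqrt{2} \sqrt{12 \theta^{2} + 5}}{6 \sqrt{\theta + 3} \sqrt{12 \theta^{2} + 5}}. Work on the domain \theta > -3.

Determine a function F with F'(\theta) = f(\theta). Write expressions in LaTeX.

Since d/d\theta undoes antidifferentiation here, F'(\theta) = f(\theta) is required of F(\theta).
Check: d/d\theta[\sqrt{2 \theta + 6} - \frac{\sqrt{4 \theta^{2} + \frac{5}{3}}}{3}] = \frac{- 8 \sqrt{3} \theta \sqrt{\theta + 3} + 3 \sqrt{2} \sqrt{12 \theta^{2} + 5}}{6 \sqrt{\theta + 3} \sqrt{12 \theta^{2} + 5}} = f(\theta).

An antiderivative is F(\theta) = \sqrt{2 \theta + 6} - \frac{\sqrt{4 \theta^{2} + \frac{5}{3}}}{3}.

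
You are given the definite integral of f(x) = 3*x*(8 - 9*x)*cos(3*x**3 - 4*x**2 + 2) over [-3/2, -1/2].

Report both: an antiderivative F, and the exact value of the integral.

Antiderivative: F(x) = -3*sin(3*x**3 - 4*x**2 + 2); value = -3*sin(5/8) - 3*sin(137/8)

f matches the chain-rule pattern g'(h)*h' with inner function h(x) = 3*x**3 - 4*x**2 + 2; substituting u = h(x) collapses the integral.
F(x) = -3*sin(3*x**3 - 4*x**2 + 2) is an antiderivative of f.
Check: d/dx[-3*sin(3*x**3 - 4*x**2 + 2)] = -27*x**2*cos(3*x**3 - 4*x**2 + 2) + 24*x*cos(3*x**3 - 4*x**2 + 2), which equals f(x).
F(-1/2) = -3*sin(5/8); F(-3/2) = 3*sin(137/8).
Integral = F(-1/2) - F(-3/2) = -3*sin(5/8) - 3*sin(137/8).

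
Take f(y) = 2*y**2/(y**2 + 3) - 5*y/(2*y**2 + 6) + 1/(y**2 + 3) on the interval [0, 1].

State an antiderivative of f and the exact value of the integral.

Antiderivative: F(y) = (24*y - 15*log(y**2 + 3) - 20*sqrt(3)*atan(sqrt(3)*y/3))/12; value = -5*log(4)/4 - 5*sqrt(3)*pi/18 + 5*log(3)/4 + 2

Integrate term by term and add the pieces.
F(y) = (24*y - 15*log(y**2 + 3) - 20*sqrt(3)*atan(sqrt(3)*y/3))/12 is an antiderivative of f.
Check: d/dy[(24*y - 15*log(y**2 + 3) - 20*sqrt(3)*atan(sqrt(3)*y/3))/12] = (4*y**2 - 5*y + 2)/(2*y**2 + 6), which equals f(y).
F(1) = -5*log(4)/4 - 5*sqrt(3)*pi/18 + 2; F(0) = -5*log(3)/4.
Integral = F(1) - F(0) = -5*log(4)/4 - 5*sqrt(3)*pi/18 + 5*log(3)/4 + 2.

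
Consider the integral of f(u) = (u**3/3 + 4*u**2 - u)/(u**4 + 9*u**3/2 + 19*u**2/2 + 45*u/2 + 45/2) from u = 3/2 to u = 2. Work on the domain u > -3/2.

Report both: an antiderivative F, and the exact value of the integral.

The denominator factors as 3*(u + 3)*(2*u + 3)*(u**2 + 5); partial fractions split f into directly integrable pieces: 4*(137*u - 75)/(609*(u**2 + 5)) + 50/(29*(2*u + 3)) - 10/(7*(u + 3)).
F(u) = -(-525*log(u + 3/2) + 870*log(u + 3) - 274*log(u**2 + 5) + 60*sqrt(5)*atan(sqrt(5)*u/5))/609 is an antiderivative of f.
Check: d/du[-(-525*log(u + 3/2) + 870*log(u + 3) - 274*log(u**2 + 5) + 60*sqrt(5)*atan(sqrt(5)*u/5))/609] = (2*u**3 + 24*u**2 - 6*u)/(6*u**4 + 27*u**3 + 57*u**2 + 135*u + 135), which equals f(u).
F(2) = -10*log(5)/7 - 20*sqrt(5)*atan(2*sqrt(5)/5)/203 + 274*log(9)/609 + 25*log(7/2)/29; F(3/2) = -10*log(9/2)/7 - 20*sqrt(5)*atan(3*sqrt(5)/10)/203 + 274*log(29/4)/609 + 25*log(3)/29.
Integral = F(2) - F(3/2) = -10*log(5)/7 - 25*log(3)/29 - 274*log(29/4)/609 - 20*sqrt(5)*atan(2*sqrt(5)/5)/203 + 20*sqrt(5)*atan(3*sqrt(5)/10)/203 + 274*log(9)/609 + 25*log(7/2)/29 + 10*log(9/2)/7.

Antiderivative: F(u) = -(-525*log(u + 3/2) + 870*log(u + 3) - 274*log(u**2 + 5) + 60*sqrt(5)*atan(sqrt(5)*u/5))/609; value = -10*log(5)/7 - 25*log(3)/29 - 274*log(29/4)/609 - 20*sqrt(5)*atan(2*sqrt(5)/5)/203 + 20*sqrt(5)*atan(3*sqrt(5)/10)/203 + 274*log(9)/609 + 25*log(7/2)/29 + 10*log(9/2)/7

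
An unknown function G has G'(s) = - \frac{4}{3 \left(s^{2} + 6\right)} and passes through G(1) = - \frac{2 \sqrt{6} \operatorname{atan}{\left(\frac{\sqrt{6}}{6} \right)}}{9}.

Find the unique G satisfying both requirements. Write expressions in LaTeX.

G(s) = - \frac{2 \sqrt{6} \operatorname{atan}{\left(\frac{\sqrt{6} s}{6} \right)}}{9}

A candidate passes only if d/ds[G] lands on the given G'(s) exactly.
A general antiderivative is - \frac{2 \sqrt{6} \operatorname{atan}{\left(\frac{\sqrt{6} s}{6} \right)}}{9} + C.
The condition gives C = - \frac{2 \sqrt{6} \operatorname{atan}{\left(\frac{\sqrt{6}}{6} \right)}}{9} - (- \frac{2 \sqrt{6} \operatorname{atan}{\left(\frac{\sqrt{6}}{6} \right)}}{9}) = 0.
So G(s) = - \frac{2 \sqrt{6} \operatorname{atan}{\left(\frac{\sqrt{6} s}{6} \right)}}{9}.
Check: d/ds[- \frac{2 \sqrt{6} \operatorname{atan}{\left(\frac{\sqrt{6} s}{6} \right)}}{9}] = - \frac{4}{3 s^{2} + 18}, which equals G'(s).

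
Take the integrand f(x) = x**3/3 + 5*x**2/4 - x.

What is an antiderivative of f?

An antiderivative is F(x) = x**2*(x**2 + 5*x - 6)/12.

The integrand splits into summands that can be handled one at a time.
Check: d/dx[x**2*(x**2 + 5*x - 6)/12] = x**3/3 + 5*x**2/4 - x = f(x).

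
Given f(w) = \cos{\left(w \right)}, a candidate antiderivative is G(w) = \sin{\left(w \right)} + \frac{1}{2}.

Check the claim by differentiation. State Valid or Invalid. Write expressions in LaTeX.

d/dw[G] = \cos{\left(w \right)}
This equals f(w) exactly, so the claim holds.

Valid - differentiating G returns exactly f.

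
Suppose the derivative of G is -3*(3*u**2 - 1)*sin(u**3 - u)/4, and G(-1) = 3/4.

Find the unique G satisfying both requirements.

G(u) = 3*cos(u**3 - u)/4

G'(u) matches the chain-rule pattern g'(h)*h' with inner function h(u) = u**3 - u; substituting w = h(u) collapses the integral.
A general antiderivative is 3*cos(u**3 - u)/4 + C.
The condition gives C = 3/4 - (3/4) = 0.
So G(u) = 3*cos(u**3 - u)/4.
Check: d/du[3*cos(u**3 - u)/4] = -9*u**2*sin(u**3 - u)/4 + 3*sin(u**3 - u)/4, which equals G'(u).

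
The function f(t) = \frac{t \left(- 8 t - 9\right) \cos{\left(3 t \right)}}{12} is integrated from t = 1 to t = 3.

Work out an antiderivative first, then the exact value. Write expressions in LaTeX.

Antiderivative: F(t) = - \frac{2 t^{2} \sin{\left(3 t \right)}}{9} - \frac{t \sin{\left(3 t \right)}}{4} - \frac{4 t \cos{\left(3 t \right)}}{27} + \frac{4 \sin{\left(3 t \right)}}{81} - \frac{\cos{\left(3 t \right)}}{12}; value = - \frac{875 \sin{\left(9 \right)}}{324} + \frac{25 \cos{\left(3 \right)}}{108} + \frac{137 \sin{\left(3 \right)}}{324} - \frac{19 \cos{\left(9 \right)}}{36}

An antiderivative F(t) passes only if d/dt[F] lands on f(t) exactly.
F(t) = - \frac{2 t^{2} \sin{\left(3 t \right)}}{9} - \frac{t \sin{\left(3 t \right)}}{4} - \frac{4 t \cos{\left(3 t \right)}}{27} + \frac{4 \sin{\left(3 t \right)}}{81} - \frac{\cos{\left(3 t \right)}}{12} is an antiderivative of f.
Check: d/dt[- \frac{2 t^{2} \sin{\left(3 t \right)}}{9} - \frac{t \sin{\left(3 t \right)}}{4} - \frac{4 t \cos{\left(3 t \right)}}{27} + \frac{4 \sin{\left(3 t \right)}}{81} - \frac{\cos{\left(3 t \right)}}{12}] = - \frac{2 t^{2} \cos{\left(3 t \right)}}{3} - \frac{3 t \cos{\left(3 t \right)}}{4}, which equals f(t).
F(3) = - \frac{875 \sin{\left(9 \right)}}{324} - \frac{19 \cos{\left(9 \right)}}{36}; F(1) = - \frac{137 \sin{\left(3 \right)}}{324} - \frac{25 \cos{\left(3 \right)}}{108}.
Integral = F(3) - F(1) = - \frac{875 \sin{\left(9 \right)}}{324} + \frac{25 \cos{\left(3 \right)}}{108} + \frac{137 \sin{\left(3 \right)}}{324} - \frac{19 \cos{\left(9 \right)}}{36}.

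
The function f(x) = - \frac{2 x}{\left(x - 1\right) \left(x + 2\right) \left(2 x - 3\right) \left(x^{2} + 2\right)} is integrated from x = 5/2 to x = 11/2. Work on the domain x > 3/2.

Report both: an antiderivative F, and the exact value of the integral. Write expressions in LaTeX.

The denominator factors as \left(x - 1\right) \left(x + 2\right) \left(2 x - 3\right) \left(x^{2} + 2\right); partial fractions split f into directly integrable pieces: - \frac{2 \left(4 x - 11\right)}{153 \left(x^{2} + 2\right)} - \frac{48}{119 \left(2 x - 3\right)} + \frac{2}{63 \left(x + 2\right)} + \frac{2}{9 \left(x - 1\right)}.
F(x) = \frac{- 216 \log{\left(x - \frac{3}{2} \right)} + 238 \log{\left(x - 1 \right)} + 34 \log{\left(x + 2 \right)} - 28 \log{\left(x^{2} + 2 \right)} + 77 \sqrt{2} \operatorname{atan}{\left(\frac{\sqrt{2} x}{2} \right)}}{1071} is an antiderivative of f.
Check: d/dx[\frac{- 216 \log{\left(x - \frac{3}{2} \right)} + 238 \log{\left(x - 1 \right)} + 34 \log{\left(x + 2 \right)} - 28 \log{\left(x^{2} + 2 \right)} + 77 \sqrt{2} \operatorname{atan}{\left(\frac{\sqrt{2} x}{2} \right)}}{1071}] = - \frac{2 x}{2 x^{5} - x^{4} - 3 x^{3} + 4 x^{2} - 14 x + 12}, which equals f(x).
F(11/2) = - \frac{24 \log{\left(4 \right)}}{119} - \frac{4 \log{\left(\frac{129}{4} \right)}}{153} + \frac{2 \log{\left(\frac{15}{2} \right)}}{63} + \frac{11 \sqrt{2} \operatorname{atan}{\left(\frac{11 \sqrt{2}}{4} \right)}}{153} + \frac{2 \log{\left(\frac{9}{2} \right)}}{9}; F(5/2) = - \frac{4 \log{\left(\frac{33}{4} \right)}}{153} + \frac{2 \log{\left(\frac{9}{2} \right)}}{63} + \frac{2 \log{\left(\frac{3}{2} \right)}}{9} + \frac{11 \sqrt{2} \operatorname{atan}{\left(\frac{5 \sqrt{2}}{4} \right)}}{153}.
Integral = F(11/2) - F(5/2) = - \frac{24 \log{\left(4 \right)}}{119} - \frac{11 \sqrt{2} \operatorname{atan}{\left(\frac{5 \sqrt{2}}{4} \right)}}{153} - \frac{4 \log{\left(\frac{129}{4} \right)}}{153} - \frac{2 \log{\left(\frac{3}{2} \right)}}{9} + \frac{4 \log{\left(\frac{33}{4} \right)}}{153} + \frac{2 \log{\left(\frac{15}{2} \right)}}{63} + \frac{11 \sqrt{2} \operatorname{atan}{\left(\frac{11 \sqrt{2}}{4} \right)}}{153} + \frac{4 \log{\left(\frac{9}{2} \right)}}{21}.

Antiderivative: F(x) = \frac{- 216 \log{\left(x - \frac{3}{2} \right)} + 238 \log{\left(x - 1 \right)} + 34 \log{\left(x + 2 \right)} - 28 \log{\left(x^{2} + 2 \right)} + 77 \sqrt{2} \operatorname{atan}{\left(\frac{\sqrt{2} x}{2} \right)}}{1071}; value = - \frac{24 \log{\left(4 \right)}}{119} - \frac{11 \sqrt{2} \operatorname{atan}{\left(\frac{5 \sqrt{2}}{4} \right)}}{153} - \frac{4 \log{\left(\frac{129}{4} \right)}}{153} - \frac{2 \log{\left(\frac{3}{2} \right)}}{9} + \frac{4 \log{\left(\frac{33}{4} \right)}}{153} + \frac{2 \log{\left(\frac{15}{2} \right)}}{63} + \frac{11 \sqrt{2} \operatorname{atan}{\left(\frac{11 \sqrt{2}}{4} \right)}}{153} + \frac{4 \log{\left(\frac{9}{2} \right)}}{21}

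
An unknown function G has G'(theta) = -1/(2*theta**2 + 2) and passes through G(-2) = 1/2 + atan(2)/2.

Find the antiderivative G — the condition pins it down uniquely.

The proposed G(theta) is checked by its d/dtheta: the result must match the given G'(theta).
A general antiderivative is -atan(theta)/2 + C.
The condition gives C = 1/2 + atan(2)/2 - (atan(2)/2) = 1/2.
So G(theta) = -(atan(theta) - 1)/2.
Check: d/dtheta[-(atan(theta) - 1)/2] = -1/(2*theta**2 + 2) = G'(theta).

G(theta) = -(atan(theta) - 1)/2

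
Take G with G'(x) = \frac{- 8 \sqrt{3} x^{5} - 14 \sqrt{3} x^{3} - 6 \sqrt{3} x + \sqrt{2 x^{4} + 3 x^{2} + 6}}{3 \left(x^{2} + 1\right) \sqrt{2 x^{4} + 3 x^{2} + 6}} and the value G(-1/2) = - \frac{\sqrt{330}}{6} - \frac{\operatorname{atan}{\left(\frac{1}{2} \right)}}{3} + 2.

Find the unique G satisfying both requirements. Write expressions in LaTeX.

Whatever form G(x) takes, its d/dx must return the stated G'(x).
A general antiderivative is - 2 \sqrt{\frac{2 x^{4}}{3} + x^{2} + 2} + \frac{\operatorname{atan}{\left(x \right)}}{3} + C.
The condition gives C = - \frac{\sqrt{330}}{6} - \frac{\operatorname{atan}{\left(\frac{1}{2} \right)}}{3} + 2 - (- \frac{\sqrt{330}}{6} - \frac{\operatorname{atan}{\left(\frac{1}{2} \right)}}{3}) = 2.
So G(x) = \frac{- 2 \sqrt{3} \sqrt{2 x^{4} + 3 x^{2} + 6} + \operatorname{atan}{\left(x \right)} + 6}{3}.
Check: d/dx[\frac{- 2 \sqrt{3} \sqrt{2 x^{4} + 3 x^{2} + 6} + \operatorname{atan}{\left(x \right)} + 6}{3}] = \frac{- 8 \sqrt{3} x^{5} - 14 \sqrt{3} x^{3} - 6 \sqrt{3} x + \sqrt{2 x^{4} + 3 x^{2} + 6}}{3 x^{2} \sqrt{2 x^{4} + 3 x^{2} + 6} + 3 \sqrt{2 x^{4} + 3 x^{2} + 6}}, which equals G'(x).

G(x) = \frac{- 2 \sqrt{3} \sqrt{2 x^{4} + 3 x^{2} + 6} + \operatorname{atan}{\left(x \right)} + 6}{3}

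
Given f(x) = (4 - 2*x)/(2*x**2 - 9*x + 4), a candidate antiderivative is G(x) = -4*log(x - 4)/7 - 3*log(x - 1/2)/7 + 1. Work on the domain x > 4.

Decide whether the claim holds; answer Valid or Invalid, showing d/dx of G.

Valid - differentiating G returns exactly f.

d/dx[G] = (4 - 2*x)/(2*x**2 - 9*x + 4)
This equals f(x) exactly, so the claim holds.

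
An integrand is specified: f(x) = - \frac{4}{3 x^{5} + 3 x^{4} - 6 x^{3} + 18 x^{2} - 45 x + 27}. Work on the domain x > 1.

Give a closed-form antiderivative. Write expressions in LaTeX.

An antiderivative is F(x) = \frac{\log{\left(x - 1 \right)}}{16} - \frac{\log{\left(x + 3 \right)}}{144} - \frac{\log{\left(x^{2} + 3 \right)}}{36} + \frac{4}{48 x - 48}.

The denominator factors as 3 \left(x - 1\right)^{2} \left(x + 3\right) \left(x^{2} + 3\right); partial fractions split f into directly integrable pieces: - \frac{x}{18 \left(x^{2} + 3\right)} - \frac{1}{144 \left(x + 3\right)} + \frac{1}{16 \left(x - 1\right)} - \frac{1}{12 \left(x - 1\right)^{2}}.
Check: d/dx[\frac{\log{\left(x - 1 \right)}}{16} - \frac{\log{\left(x + 3 \right)}}{144} - \frac{\log{\left(x^{2} + 3 \right)}}{36} + \frac{4}{48 x - 48}] = - \frac{4}{3 x^{5} + 3 x^{4} - 6 x^{3} + 18 x^{2} - 45 x + 27} = f(x).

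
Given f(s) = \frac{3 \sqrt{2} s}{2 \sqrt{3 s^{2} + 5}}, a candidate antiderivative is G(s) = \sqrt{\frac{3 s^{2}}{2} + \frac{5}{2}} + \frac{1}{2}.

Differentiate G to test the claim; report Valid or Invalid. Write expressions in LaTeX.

d/ds[G] = \frac{3 \sqrt{2} s}{2 \sqrt{3 s^{2} + 5}}
This equals f(s) exactly, so the claim holds.

Valid: G'(s) = f(s).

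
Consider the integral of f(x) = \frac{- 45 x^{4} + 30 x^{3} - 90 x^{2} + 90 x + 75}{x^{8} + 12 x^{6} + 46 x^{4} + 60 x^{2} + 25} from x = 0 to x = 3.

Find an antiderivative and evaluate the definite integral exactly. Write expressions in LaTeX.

Recognize the product-rule pattern: f = u'v + uv' with u = \frac{1}{\frac{x^{4}}{3} + 2 x^{2} + \frac{5}{3}}, v = 5 x - \frac{5}{2}, so integration by parts undoes it.
F(x) = \frac{5 x}{\frac{x^{4}}{3} + 2 x^{2} + \frac{5}{3}} - \frac{5}{\frac{2 x^{4}}{3} + 4 x^{2} + \frac{10}{3}} is an antiderivative of f.
Check: d/dx[\frac{5 x}{\frac{x^{4}}{3} + 2 x^{2} + \frac{5}{3}} - \frac{5}{\frac{2 x^{4}}{3} + 4 x^{2} + \frac{10}{3}}] = \frac{- 45 x^{4} + 30 x^{3} - 90 x^{2} + 90 x + 75}{x^{8} + 12 x^{6} + 46 x^{4} + 60 x^{2} + 25} = f(x).
F(3) = \frac{15}{56}; F(0) = - \frac{3}{2}.
Integral = F(3) - F(0) = \frac{99}{56}.

Antiderivative: F(x) = \frac{5 x}{\frac{x^{4}}{3} + 2 x^{2} + \frac{5}{3}} - \frac{5}{\frac{2 x^{4}}{3} + 4 x^{2} + \frac{10}{3}}; value = \frac{99}{56}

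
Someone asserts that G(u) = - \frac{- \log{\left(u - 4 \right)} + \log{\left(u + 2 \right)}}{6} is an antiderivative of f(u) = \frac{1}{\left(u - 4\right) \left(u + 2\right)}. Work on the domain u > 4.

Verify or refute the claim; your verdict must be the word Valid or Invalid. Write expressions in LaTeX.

d/du[G] = \frac{1}{u^{2} - 2 u - 8}
This equals f(u) exactly, so the claim holds.

Valid: G'(u) = f(u).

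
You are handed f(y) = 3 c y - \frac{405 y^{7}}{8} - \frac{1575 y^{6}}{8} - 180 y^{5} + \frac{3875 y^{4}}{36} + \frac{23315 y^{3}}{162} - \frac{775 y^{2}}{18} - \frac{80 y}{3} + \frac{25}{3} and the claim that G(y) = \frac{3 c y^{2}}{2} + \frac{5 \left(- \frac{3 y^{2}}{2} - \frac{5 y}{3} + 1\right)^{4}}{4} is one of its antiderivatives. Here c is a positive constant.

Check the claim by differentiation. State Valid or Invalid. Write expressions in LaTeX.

d/dy[G] = 3 c y + \frac{405 y^{7}}{8} + \frac{1575 y^{6}}{8} + 180 y^{5} - \frac{3875 y^{4}}{36} - \frac{23315 y^{3}}{162} + \frac{775 y^{2}}{18} + \frac{80 y}{3} - \frac{25}{3}
d/dy[G] - f(y) = \frac{405 y^{7}}{4} + \frac{1575 y^{6}}{4} + 360 y^{5} - \frac{3875 y^{4}}{18} - \frac{23315 y^{3}}{81} + \frac{775 y^{2}}{9} + \frac{160 y}{3} - \frac{50}{3} != 0.

Invalid: d/dy[G] - f = \frac{405 y^{7}}{4} + \frac{1575 y^{6}}{4} + 360 y^{5} - \frac{3875 y^{4}}{18} - \frac{23315 y^{3}}{81} + \frac{775 y^{2}}{9} + \frac{160 y}{3} - \frac{50}{3}, which is not 0.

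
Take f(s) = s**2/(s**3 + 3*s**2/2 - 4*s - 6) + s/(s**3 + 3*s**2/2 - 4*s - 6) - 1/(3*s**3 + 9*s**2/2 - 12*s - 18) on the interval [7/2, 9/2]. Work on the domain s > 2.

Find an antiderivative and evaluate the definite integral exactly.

Factor the denominator (3*(s - 2)*(s + 2)*(2*s + 3)) and decompose: f = -10/(21*(2*s + 3)) + 5/(6*(s + 2)) + 17/(42*(s - 2)); each piece integrates to a log, atan, or power term.
F(s) = 17*log(s - 2)/42 - 5*log(s + 3/2)/21 + 5*log(s + 2)/6 is an antiderivative of f.
Check: d/ds[17*log(s - 2)/42 - 5*log(s + 3/2)/21 + 5*log(s + 2)/6] = (6*s**2 + 6*s - 2)/(6*s**3 + 9*s**2 - 24*s - 36), which equals f(s).
F(9/2) = -5*log(6)/21 + 17*log(5/2)/42 + 5*log(13/2)/6; F(7/2) = -5*log(5)/21 + 17*log(3/2)/42 + 5*log(11/2)/6.
Integral = F(9/2) - F(7/2) = -5*log(11/2)/6 - 5*log(6)/21 - 17*log(3/2)/42 + 17*log(5/2)/42 + 5*log(5)/21 + 5*log(13/2)/6.

Antiderivative: F(s) = 17*log(s - 2)/42 - 5*log(s + 3/2)/21 + 5*log(s + 2)/6; value = -5*log(11/2)/6 - 5*log(6)/21 - 17*log(3/2)/42 + 17*log(5/2)/42 + 5*log(5)/21 + 5*log(13/2)/6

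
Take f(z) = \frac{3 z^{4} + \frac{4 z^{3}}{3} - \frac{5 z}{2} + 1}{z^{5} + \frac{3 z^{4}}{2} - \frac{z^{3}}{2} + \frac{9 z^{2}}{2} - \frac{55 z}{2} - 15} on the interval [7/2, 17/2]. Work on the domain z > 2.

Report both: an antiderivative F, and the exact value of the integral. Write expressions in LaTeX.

Factor the denominator (3 \left(z - 2\right) \left(z + 3\right) \left(2 z + 1\right) \left(z^{2} + 5\right)) and decompose: f = \frac{511 z - 181}{378 \left(z^{2} + 5\right)} - \frac{218}{1575 \left(2 z + 1\right)} + \frac{431}{350 \left(z + 3\right)} + \frac{328}{675 \left(z - 2\right)}; each piece integrates to a log, atan, or power term.
F(z) = \frac{9184 \log{\left(z - 2 \right)} - 1308 \log{\left(z + \frac{1}{2} \right)} + 23274 \log{\left(z + 3 \right)} + 12775 \log{\left(z^{2} + 5 \right)} - 1810 \sqrt{5} \operatorname{atan}{\left(\frac{\sqrt{5} z}{5} \right)}}{18900} is an antiderivative of f.
Check: d/dz[\frac{9184 \log{\left(z - 2 \right)} - 1308 \log{\left(z + \frac{1}{2} \right)} + 23274 \log{\left(z + 3 \right)} + 12775 \log{\left(z^{2} + 5 \right)} - 1810 \sqrt{5} \operatorname{atan}{\left(\frac{\sqrt{5} z}{5} \right)}}{18900}] = \frac{18 z^{4} + 8 z^{3} - 15 z + 6}{6 z^{5} + 9 z^{4} - 3 z^{3} + 27 z^{2} - 165 z - 90}, which equals f(z).
F(17/2) = - \frac{181 \sqrt{5} \operatorname{atan}{\left(\frac{17 \sqrt{5}}{10} \right)}}{1890} - \frac{109 \log{\left(9 \right)}}{1575} + \frac{328 \log{\left(\frac{13}{2} \right)}}{675} + \frac{73 \log{\left(\frac{309}{4} \right)}}{108} + \frac{431 \log{\left(\frac{23}{2} \right)}}{350}; F(7/2) = - \frac{181 \sqrt{5} \operatorname{atan}{\left(\frac{7 \sqrt{5}}{10} \right)}}{1890} - \frac{109 \log{\left(4 \right)}}{1575} + \frac{328 \log{\left(\frac{3}{2} \right)}}{675} + \frac{73 \log{\left(\frac{69}{4} \right)}}{108} + \frac{431 \log{\left(\frac{13}{2} \right)}}{350}.
Integral = F(17/2) - F(7/2) = - \frac{73 \log{\left(\frac{69}{4} \right)}}{108} - \frac{1409 \log{\left(\frac{13}{2} \right)}}{1890} - \frac{181 \sqrt{5} \operatorname{atan}{\left(\frac{17 \sqrt{5}}{10} \right)}}{1890} - \frac{328 \log{\left(\frac{3}{2} \right)}}{675} - \frac{109 \log{\left(9 \right)}}{1575} + \frac{109 \log{\left(4 \right)}}{1575} + \frac{181 \sqrt{5} \operatorname{atan}{\left(\frac{7 \sqrt{5}}{10} \right)}}{1890} + \frac{73 \log{\left(\frac{309}{4} \right)}}{108} + \frac{431 \log{\left(\frac{23}{2} \right)}}{350}.

Antiderivative: F(z) = \frac{9184 \log{\left(z - 2 \right)} - 1308 \log{\left(z + \frac{1}{2} \right)} + 23274 \log{\left(z + 3 \right)} + 12775 \log{\left(z^{2} + 5 \right)} - 1810 \sqrt{5} \operatorname{atan}{\left(\frac{\sqrt{5} z}{5} \right)}}{18900}; value = - \frac{73 \log{\left(\frac{69}{4} \right)}}{108} - \frac{1409 \log{\left(\frac{13}{2} \right)}}{1890} - \frac{181 \sqrt{5} \operatorname{atan}{\left(\frac{17 \sqrt{5}}{10} \right)}}{1890} - \frac{328 \log{\left(\frac{3}{2} \right)}}{675} - \frac{109 \log{\left(9 \right)}}{1575} + \frac{109 \log{\left(4 \right)}}{1575} + \frac{181 \sqrt{5} \operatorname{atan}{\left(\frac{7 \sqrt{5}}{10} \right)}}{1890} + \frac{73 \log{\left(\frac{309}{4} \right)}}{108} + \frac{431 \log{\left(\frac{23}{2} \right)}}{350}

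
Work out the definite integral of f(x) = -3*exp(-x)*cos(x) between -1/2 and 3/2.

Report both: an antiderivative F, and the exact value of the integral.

Antiderivative: F(x) = -3*exp(-x)*sin(x)/2 + 3*exp(-x)*cos(x)/2; value = -3*exp(1/2)*cos(1/2)/2 - 3*exp(1/2)*sin(1/2)/2 - 3*exp(-3/2)*sin(3/2)/2 + 3*exp(-3/2)*cos(3/2)/2

Whatever form F(x) takes, F'(x) = f(x) is non-negotiable.
F(x) = -3*exp(-x)*sin(x)/2 + 3*exp(-x)*cos(x)/2 is an antiderivative of f.
Check: d/dx[-3*exp(-x)*sin(x)/2 + 3*exp(-x)*cos(x)/2] = -3*exp(-x)*cos(x) = f(x).
F(3/2) = -3*exp(-3/2)*sin(3/2)/2 + 3*exp(-3/2)*cos(3/2)/2; F(-1/2) = 3*exp(1/2)*sin(1/2)/2 + 3*exp(1/2)*cos(1/2)/2.
Integral = F(3/2) - F(-1/2) = -3*exp(1/2)*cos(1/2)/2 - 3*exp(1/2)*sin(1/2)/2 - 3*exp(-3/2)*sin(3/2)/2 + 3*exp(-3/2)*cos(3/2)/2.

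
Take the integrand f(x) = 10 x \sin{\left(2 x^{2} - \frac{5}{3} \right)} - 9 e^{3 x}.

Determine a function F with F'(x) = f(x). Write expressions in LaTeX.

Integrate term by term and add the pieces.
Check: d/dx[- 3 e^{3 x} - \frac{5 \cos{\left(2 x^{2} - \frac{5}{3} \right)}}{2}] = 10 x \sin{\left(2 x^{2} - \frac{5}{3} \right)} - 9 e^{3 x} = f(x).

An antiderivative is F(x) = - 3 e^{3 x} - \frac{5 \cos{\left(2 x^{2} - \frac{5}{3} \right)}}{2}.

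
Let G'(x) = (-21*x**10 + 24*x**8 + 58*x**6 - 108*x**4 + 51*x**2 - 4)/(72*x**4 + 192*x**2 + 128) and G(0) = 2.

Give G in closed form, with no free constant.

G(x) = (-x**9 + 4*x**7 - 6*x**5 + 4*x**3 + 48*x**2 - x + 64)/(24*x**2 + 32)

Check a candidate G(x) by differentiating: d/dx[G] must match the given G'(x).
A general antiderivative is -x*(1/2 - x**2/2)**4/(3*(x**2/2 + 2/3)) + C.
The condition gives C = 2 - (0) = 2.
So G(x) = (-x**9 + 4*x**7 - 6*x**5 + 4*x**3 + 48*x**2 - x + 64)/(24*x**2 + 32).
Check: d/dx[(-x**9 + 4*x**7 - 6*x**5 + 4*x**3 + 48*x**2 - x + 64)/(24*x**2 + 32)] = (-21*x**10 + 24*x**8 + 58*x**6 - 108*x**4 + 51*x**2 - 4)/(72*x**4 + 192*x**2 + 128) = G'(x).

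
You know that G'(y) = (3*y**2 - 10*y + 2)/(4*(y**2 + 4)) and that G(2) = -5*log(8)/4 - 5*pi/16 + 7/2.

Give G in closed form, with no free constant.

For G(y) to be correct, d/dy[G] must agree with the stated G'(y) identically.
A general antiderivative is 3*y/4 - 5*log(y**2 + 4)/4 - 5*atan(y/2)/4 + C.
The condition gives C = -5*log(8)/4 - 5*pi/16 + 7/2 - (-5*log(8)/4 - 5*pi/16 + 3/2) = 2.
So G(y) = (3*y - 5*log(y**2 + 4) - 5*atan(y/2) + 8)/4.
Check: d/dy[(3*y - 5*log(y**2 + 4) - 5*atan(y/2) + 8)/4] = (3*y**2 - 10*y + 2)/(4*y**2 + 16), which equals G'(y).

G(y) = (3*y - 5*log(y**2 + 4) - 5*atan(y/2) + 8)/4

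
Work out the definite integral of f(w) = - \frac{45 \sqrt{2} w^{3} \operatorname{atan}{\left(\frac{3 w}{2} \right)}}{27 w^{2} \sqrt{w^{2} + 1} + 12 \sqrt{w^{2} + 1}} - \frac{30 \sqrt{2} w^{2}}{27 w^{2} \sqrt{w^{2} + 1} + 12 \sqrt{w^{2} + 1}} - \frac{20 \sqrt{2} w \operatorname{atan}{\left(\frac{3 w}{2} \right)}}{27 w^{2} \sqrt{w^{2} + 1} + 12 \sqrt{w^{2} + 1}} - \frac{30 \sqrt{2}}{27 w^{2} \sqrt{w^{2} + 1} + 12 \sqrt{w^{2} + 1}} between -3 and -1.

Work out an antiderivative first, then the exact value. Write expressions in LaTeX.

Recognize the product-rule pattern: f = u'v + uv' with u = - \frac{5 \sqrt{2 w^{2} + 2}}{3}, v = \operatorname{atan}{\left(\frac{3 w}{2} \right)}, so integration by parts undoes it.
F(w) = - \frac{5 \sqrt{2} \sqrt{w^{2} + 1} \operatorname{atan}{\left(\frac{3 w}{2} \right)}}{3} is an antiderivative of f.
Check: d/dw[- \frac{5 \sqrt{2} \sqrt{w^{2} + 1} \operatorname{atan}{\left(\frac{3 w}{2} \right)}}{3}] = \frac{- 45 \sqrt{2} w^{3} \operatorname{atan}{\left(\frac{3 w}{2} \right)} - 30 \sqrt{2} w^{2} - 20 \sqrt{2} w \operatorname{atan}{\left(\frac{3 w}{2} \right)} - 30 \sqrt{2}}{27 w^{2} \sqrt{w^{2} + 1} + 12 \sqrt{w^{2} + 1}}, which equals f(w).
F(-1) = \frac{10 \operatorname{atan}{\left(\frac{3}{2} \right)}}{3}; F(-3) = \frac{10 \sqrt{5} \operatorname{atan}{\left(\frac{9}{2} \right)}}{3}.
Integral = F(-1) - F(-3) = - \frac{10 \sqrt{5} \operatorname{atan}{\left(\frac{9}{2} \right)}}{3} + \frac{10 \operatorname{atan}{\left(\frac{3}{2} \right)}}{3}.

Antiderivative: F(w) = - \frac{5 \sqrt{2} \sqrt{w^{2} + 1} \operatorname{atan}{\left(\frac{3 w}{2} \right)}}{3}; value = - \frac{10 \sqrt{5} \operatorname{atan}{\left(\frac{9}{2} \right)}}{3} + \frac{10 \operatorname{atan}{\left(\frac{3}{2} \right)}}{3}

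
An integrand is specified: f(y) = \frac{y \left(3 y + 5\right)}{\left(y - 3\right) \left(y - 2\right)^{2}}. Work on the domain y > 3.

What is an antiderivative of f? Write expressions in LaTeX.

The denominator factors as \left(y - 3\right) \left(y - 2\right)^{2}; partial fractions split f into directly integrable pieces: - \frac{39}{y - 2} - \frac{22}{\left(y - 2\right)^{2}} + \frac{42}{y - 3}.
Check: d/dy[- \frac{- 42 y \log{\left(y - 3 \right)} + 39 y \log{\left(y - 2 \right)} + 84 \log{\left(y - 3 \right)} - 78 \log{\left(y - 2 \right)} - 22}{y - 2}] = \frac{3 y^{2} + 5 y}{y^{3} - 7 y^{2} + 16 y - 12}, which equals f(y).

An antiderivative is F(y) = - \frac{- 42 y \log{\left(y - 3 \right)} + 39 y \log{\left(y - 2 \right)} + 84 \log{\left(y - 3 \right)} - 78 \log{\left(y - 2 \right)} - 22}{y - 2}.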